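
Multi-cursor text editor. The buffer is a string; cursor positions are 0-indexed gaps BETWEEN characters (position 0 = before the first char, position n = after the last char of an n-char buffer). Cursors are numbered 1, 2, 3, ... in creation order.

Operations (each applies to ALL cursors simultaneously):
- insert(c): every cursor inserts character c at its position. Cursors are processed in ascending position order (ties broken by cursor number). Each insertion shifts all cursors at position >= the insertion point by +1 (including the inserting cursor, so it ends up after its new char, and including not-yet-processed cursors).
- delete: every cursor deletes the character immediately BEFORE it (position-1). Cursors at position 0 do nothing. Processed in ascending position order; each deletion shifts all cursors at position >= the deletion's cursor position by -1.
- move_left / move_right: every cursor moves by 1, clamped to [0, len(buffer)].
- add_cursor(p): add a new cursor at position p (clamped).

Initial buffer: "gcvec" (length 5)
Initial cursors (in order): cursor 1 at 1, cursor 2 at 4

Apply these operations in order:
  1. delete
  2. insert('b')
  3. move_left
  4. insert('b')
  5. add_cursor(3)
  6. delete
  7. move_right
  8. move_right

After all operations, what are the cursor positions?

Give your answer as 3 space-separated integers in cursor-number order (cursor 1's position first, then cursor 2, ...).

Answer: 2 4 3

Derivation:
After op 1 (delete): buffer="cvc" (len 3), cursors c1@0 c2@2, authorship ...
After op 2 (insert('b')): buffer="bcvbc" (len 5), cursors c1@1 c2@4, authorship 1..2.
After op 3 (move_left): buffer="bcvbc" (len 5), cursors c1@0 c2@3, authorship 1..2.
After op 4 (insert('b')): buffer="bbcvbbc" (len 7), cursors c1@1 c2@5, authorship 11..22.
After op 5 (add_cursor(3)): buffer="bbcvbbc" (len 7), cursors c1@1 c3@3 c2@5, authorship 11..22.
After op 6 (delete): buffer="bvbc" (len 4), cursors c1@0 c3@1 c2@2, authorship 1.2.
After op 7 (move_right): buffer="bvbc" (len 4), cursors c1@1 c3@2 c2@3, authorship 1.2.
After op 8 (move_right): buffer="bvbc" (len 4), cursors c1@2 c3@3 c2@4, authorship 1.2.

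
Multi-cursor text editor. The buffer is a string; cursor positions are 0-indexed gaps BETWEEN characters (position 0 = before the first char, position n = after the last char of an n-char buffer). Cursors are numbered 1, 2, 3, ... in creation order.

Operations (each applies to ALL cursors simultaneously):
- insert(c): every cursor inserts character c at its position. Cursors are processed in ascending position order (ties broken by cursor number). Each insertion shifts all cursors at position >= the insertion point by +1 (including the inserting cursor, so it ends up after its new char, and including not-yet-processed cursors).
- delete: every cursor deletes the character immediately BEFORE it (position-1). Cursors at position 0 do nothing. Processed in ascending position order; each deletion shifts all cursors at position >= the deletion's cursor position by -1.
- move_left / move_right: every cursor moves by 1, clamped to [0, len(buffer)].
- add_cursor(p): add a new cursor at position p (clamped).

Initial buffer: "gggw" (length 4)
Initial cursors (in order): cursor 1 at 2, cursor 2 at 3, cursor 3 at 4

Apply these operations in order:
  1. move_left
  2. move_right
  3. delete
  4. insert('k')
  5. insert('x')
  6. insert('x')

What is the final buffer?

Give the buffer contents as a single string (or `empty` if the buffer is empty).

Answer: gkkkxxxxxx

Derivation:
After op 1 (move_left): buffer="gggw" (len 4), cursors c1@1 c2@2 c3@3, authorship ....
After op 2 (move_right): buffer="gggw" (len 4), cursors c1@2 c2@3 c3@4, authorship ....
After op 3 (delete): buffer="g" (len 1), cursors c1@1 c2@1 c3@1, authorship .
After op 4 (insert('k')): buffer="gkkk" (len 4), cursors c1@4 c2@4 c3@4, authorship .123
After op 5 (insert('x')): buffer="gkkkxxx" (len 7), cursors c1@7 c2@7 c3@7, authorship .123123
After op 6 (insert('x')): buffer="gkkkxxxxxx" (len 10), cursors c1@10 c2@10 c3@10, authorship .123123123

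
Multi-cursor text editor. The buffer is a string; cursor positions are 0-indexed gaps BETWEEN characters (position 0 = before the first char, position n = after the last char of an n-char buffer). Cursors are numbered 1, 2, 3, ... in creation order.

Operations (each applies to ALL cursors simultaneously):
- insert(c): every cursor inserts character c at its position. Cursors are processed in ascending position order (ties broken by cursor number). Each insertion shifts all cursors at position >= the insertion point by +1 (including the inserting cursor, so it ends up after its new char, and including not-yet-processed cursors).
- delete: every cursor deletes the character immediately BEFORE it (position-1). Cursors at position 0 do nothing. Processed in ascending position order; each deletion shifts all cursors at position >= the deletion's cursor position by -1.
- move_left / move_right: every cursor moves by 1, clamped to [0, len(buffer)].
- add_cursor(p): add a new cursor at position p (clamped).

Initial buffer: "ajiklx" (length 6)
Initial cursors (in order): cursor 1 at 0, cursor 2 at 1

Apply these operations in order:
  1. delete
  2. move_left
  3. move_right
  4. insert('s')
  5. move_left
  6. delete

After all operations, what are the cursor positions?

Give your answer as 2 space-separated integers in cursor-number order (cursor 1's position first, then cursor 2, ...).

After op 1 (delete): buffer="jiklx" (len 5), cursors c1@0 c2@0, authorship .....
After op 2 (move_left): buffer="jiklx" (len 5), cursors c1@0 c2@0, authorship .....
After op 3 (move_right): buffer="jiklx" (len 5), cursors c1@1 c2@1, authorship .....
After op 4 (insert('s')): buffer="jssiklx" (len 7), cursors c1@3 c2@3, authorship .12....
After op 5 (move_left): buffer="jssiklx" (len 7), cursors c1@2 c2@2, authorship .12....
After op 6 (delete): buffer="siklx" (len 5), cursors c1@0 c2@0, authorship 2....

Answer: 0 0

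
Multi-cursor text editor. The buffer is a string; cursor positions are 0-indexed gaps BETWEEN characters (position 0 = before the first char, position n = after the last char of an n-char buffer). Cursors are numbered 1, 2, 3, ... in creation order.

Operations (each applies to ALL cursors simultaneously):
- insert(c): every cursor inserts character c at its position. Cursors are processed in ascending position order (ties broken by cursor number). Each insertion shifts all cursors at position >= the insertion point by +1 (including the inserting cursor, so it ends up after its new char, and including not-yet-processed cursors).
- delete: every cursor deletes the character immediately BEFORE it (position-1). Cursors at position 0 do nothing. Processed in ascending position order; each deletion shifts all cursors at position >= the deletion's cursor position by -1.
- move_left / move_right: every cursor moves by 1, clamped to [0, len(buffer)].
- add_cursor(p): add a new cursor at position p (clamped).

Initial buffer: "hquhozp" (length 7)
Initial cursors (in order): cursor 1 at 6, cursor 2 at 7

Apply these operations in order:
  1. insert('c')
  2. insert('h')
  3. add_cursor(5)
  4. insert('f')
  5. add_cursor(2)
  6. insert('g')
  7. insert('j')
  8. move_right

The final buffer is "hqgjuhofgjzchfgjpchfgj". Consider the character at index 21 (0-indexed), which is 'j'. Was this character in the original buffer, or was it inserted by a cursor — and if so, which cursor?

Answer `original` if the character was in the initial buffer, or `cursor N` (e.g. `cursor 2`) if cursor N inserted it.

After op 1 (insert('c')): buffer="hquhozcpc" (len 9), cursors c1@7 c2@9, authorship ......1.2
After op 2 (insert('h')): buffer="hquhozchpch" (len 11), cursors c1@8 c2@11, authorship ......11.22
After op 3 (add_cursor(5)): buffer="hquhozchpch" (len 11), cursors c3@5 c1@8 c2@11, authorship ......11.22
After op 4 (insert('f')): buffer="hquhofzchfpchf" (len 14), cursors c3@6 c1@10 c2@14, authorship .....3.111.222
After op 5 (add_cursor(2)): buffer="hquhofzchfpchf" (len 14), cursors c4@2 c3@6 c1@10 c2@14, authorship .....3.111.222
After op 6 (insert('g')): buffer="hqguhofgzchfgpchfg" (len 18), cursors c4@3 c3@8 c1@13 c2@18, authorship ..4...33.1111.2222
After op 7 (insert('j')): buffer="hqgjuhofgjzchfgjpchfgj" (len 22), cursors c4@4 c3@10 c1@16 c2@22, authorship ..44...333.11111.22222
After op 8 (move_right): buffer="hqgjuhofgjzchfgjpchfgj" (len 22), cursors c4@5 c3@11 c1@17 c2@22, authorship ..44...333.11111.22222
Authorship (.=original, N=cursor N): . . 4 4 . . . 3 3 3 . 1 1 1 1 1 . 2 2 2 2 2
Index 21: author = 2

Answer: cursor 2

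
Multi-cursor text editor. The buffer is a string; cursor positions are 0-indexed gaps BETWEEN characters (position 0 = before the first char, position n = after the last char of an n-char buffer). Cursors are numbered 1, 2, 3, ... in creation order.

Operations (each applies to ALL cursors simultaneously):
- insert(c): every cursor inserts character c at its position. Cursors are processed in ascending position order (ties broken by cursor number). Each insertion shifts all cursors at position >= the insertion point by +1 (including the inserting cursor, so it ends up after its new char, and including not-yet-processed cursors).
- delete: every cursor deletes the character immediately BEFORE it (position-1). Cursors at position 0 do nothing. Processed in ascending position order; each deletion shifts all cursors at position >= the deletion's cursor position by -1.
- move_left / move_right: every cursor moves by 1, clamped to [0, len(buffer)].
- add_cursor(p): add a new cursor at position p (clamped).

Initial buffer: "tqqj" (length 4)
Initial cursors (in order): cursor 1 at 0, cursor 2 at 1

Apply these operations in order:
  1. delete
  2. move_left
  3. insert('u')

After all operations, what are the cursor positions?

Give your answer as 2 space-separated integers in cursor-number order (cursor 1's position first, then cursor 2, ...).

After op 1 (delete): buffer="qqj" (len 3), cursors c1@0 c2@0, authorship ...
After op 2 (move_left): buffer="qqj" (len 3), cursors c1@0 c2@0, authorship ...
After op 3 (insert('u')): buffer="uuqqj" (len 5), cursors c1@2 c2@2, authorship 12...

Answer: 2 2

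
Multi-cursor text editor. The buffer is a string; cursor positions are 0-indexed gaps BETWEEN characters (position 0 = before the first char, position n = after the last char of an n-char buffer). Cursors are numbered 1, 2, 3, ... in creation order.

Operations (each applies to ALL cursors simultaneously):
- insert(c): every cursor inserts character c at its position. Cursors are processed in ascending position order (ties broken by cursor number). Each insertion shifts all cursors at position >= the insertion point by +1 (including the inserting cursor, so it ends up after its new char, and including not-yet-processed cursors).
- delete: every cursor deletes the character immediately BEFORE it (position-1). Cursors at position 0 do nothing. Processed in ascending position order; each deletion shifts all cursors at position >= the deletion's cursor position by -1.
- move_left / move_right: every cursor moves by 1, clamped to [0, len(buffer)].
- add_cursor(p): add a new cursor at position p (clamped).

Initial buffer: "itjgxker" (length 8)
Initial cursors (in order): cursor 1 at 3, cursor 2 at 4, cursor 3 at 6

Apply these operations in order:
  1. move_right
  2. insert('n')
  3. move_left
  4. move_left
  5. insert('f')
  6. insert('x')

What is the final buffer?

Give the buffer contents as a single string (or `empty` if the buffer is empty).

Answer: itjfxgnfxxnkfxenr

Derivation:
After op 1 (move_right): buffer="itjgxker" (len 8), cursors c1@4 c2@5 c3@7, authorship ........
After op 2 (insert('n')): buffer="itjgnxnkenr" (len 11), cursors c1@5 c2@7 c3@10, authorship ....1.2..3.
After op 3 (move_left): buffer="itjgnxnkenr" (len 11), cursors c1@4 c2@6 c3@9, authorship ....1.2..3.
After op 4 (move_left): buffer="itjgnxnkenr" (len 11), cursors c1@3 c2@5 c3@8, authorship ....1.2..3.
After op 5 (insert('f')): buffer="itjfgnfxnkfenr" (len 14), cursors c1@4 c2@7 c3@11, authorship ...1.12.2.3.3.
After op 6 (insert('x')): buffer="itjfxgnfxxnkfxenr" (len 17), cursors c1@5 c2@9 c3@14, authorship ...11.122.2.33.3.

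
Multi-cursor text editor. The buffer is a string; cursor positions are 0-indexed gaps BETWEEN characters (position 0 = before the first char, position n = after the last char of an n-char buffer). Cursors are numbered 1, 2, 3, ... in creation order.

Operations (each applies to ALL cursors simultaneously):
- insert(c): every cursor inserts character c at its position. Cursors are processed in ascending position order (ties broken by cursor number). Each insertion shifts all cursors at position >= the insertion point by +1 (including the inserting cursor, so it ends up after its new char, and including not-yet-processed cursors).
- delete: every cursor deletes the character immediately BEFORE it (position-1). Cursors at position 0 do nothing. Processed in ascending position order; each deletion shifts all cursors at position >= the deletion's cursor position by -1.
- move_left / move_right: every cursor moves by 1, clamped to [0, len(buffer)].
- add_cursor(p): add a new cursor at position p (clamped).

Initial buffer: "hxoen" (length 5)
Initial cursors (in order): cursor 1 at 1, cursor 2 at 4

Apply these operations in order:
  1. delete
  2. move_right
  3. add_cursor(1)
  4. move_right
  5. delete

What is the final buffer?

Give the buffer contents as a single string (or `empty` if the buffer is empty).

After op 1 (delete): buffer="xon" (len 3), cursors c1@0 c2@2, authorship ...
After op 2 (move_right): buffer="xon" (len 3), cursors c1@1 c2@3, authorship ...
After op 3 (add_cursor(1)): buffer="xon" (len 3), cursors c1@1 c3@1 c2@3, authorship ...
After op 4 (move_right): buffer="xon" (len 3), cursors c1@2 c3@2 c2@3, authorship ...
After op 5 (delete): buffer="" (len 0), cursors c1@0 c2@0 c3@0, authorship 

Answer: empty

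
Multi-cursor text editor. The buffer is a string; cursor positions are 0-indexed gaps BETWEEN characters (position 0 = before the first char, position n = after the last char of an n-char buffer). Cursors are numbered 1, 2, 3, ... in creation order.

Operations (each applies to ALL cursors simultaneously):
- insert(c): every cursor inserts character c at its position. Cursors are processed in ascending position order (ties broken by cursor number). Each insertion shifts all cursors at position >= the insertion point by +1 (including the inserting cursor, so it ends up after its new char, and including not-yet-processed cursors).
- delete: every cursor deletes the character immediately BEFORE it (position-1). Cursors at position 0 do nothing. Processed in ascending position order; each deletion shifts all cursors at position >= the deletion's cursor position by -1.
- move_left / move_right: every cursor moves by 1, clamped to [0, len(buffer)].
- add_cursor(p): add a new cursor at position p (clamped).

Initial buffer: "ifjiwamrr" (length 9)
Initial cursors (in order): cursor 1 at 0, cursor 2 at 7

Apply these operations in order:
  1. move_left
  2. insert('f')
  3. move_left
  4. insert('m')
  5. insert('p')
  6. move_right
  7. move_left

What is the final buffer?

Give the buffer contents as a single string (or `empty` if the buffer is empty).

Answer: mpfifjiwampfmrr

Derivation:
After op 1 (move_left): buffer="ifjiwamrr" (len 9), cursors c1@0 c2@6, authorship .........
After op 2 (insert('f')): buffer="fifjiwafmrr" (len 11), cursors c1@1 c2@8, authorship 1......2...
After op 3 (move_left): buffer="fifjiwafmrr" (len 11), cursors c1@0 c2@7, authorship 1......2...
After op 4 (insert('m')): buffer="mfifjiwamfmrr" (len 13), cursors c1@1 c2@9, authorship 11......22...
After op 5 (insert('p')): buffer="mpfifjiwampfmrr" (len 15), cursors c1@2 c2@11, authorship 111......222...
After op 6 (move_right): buffer="mpfifjiwampfmrr" (len 15), cursors c1@3 c2@12, authorship 111......222...
After op 7 (move_left): buffer="mpfifjiwampfmrr" (len 15), cursors c1@2 c2@11, authorship 111......222...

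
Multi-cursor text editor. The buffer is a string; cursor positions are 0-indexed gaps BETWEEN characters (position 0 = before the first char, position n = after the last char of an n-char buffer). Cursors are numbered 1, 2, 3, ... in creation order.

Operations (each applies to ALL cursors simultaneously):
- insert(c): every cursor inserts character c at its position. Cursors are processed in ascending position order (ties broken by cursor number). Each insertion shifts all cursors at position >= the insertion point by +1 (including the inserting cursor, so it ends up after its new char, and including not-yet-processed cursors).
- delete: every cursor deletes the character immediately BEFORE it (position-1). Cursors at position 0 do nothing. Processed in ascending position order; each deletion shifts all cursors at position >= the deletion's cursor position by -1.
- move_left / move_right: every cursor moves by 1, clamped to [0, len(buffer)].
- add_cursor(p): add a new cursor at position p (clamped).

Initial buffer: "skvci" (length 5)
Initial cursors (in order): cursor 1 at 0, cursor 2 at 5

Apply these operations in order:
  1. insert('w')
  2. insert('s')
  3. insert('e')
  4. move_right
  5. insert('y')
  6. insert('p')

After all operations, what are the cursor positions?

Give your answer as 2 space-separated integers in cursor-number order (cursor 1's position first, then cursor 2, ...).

After op 1 (insert('w')): buffer="wskvciw" (len 7), cursors c1@1 c2@7, authorship 1.....2
After op 2 (insert('s')): buffer="wsskvciws" (len 9), cursors c1@2 c2@9, authorship 11.....22
After op 3 (insert('e')): buffer="wseskvciwse" (len 11), cursors c1@3 c2@11, authorship 111.....222
After op 4 (move_right): buffer="wseskvciwse" (len 11), cursors c1@4 c2@11, authorship 111.....222
After op 5 (insert('y')): buffer="wsesykvciwsey" (len 13), cursors c1@5 c2@13, authorship 111.1....2222
After op 6 (insert('p')): buffer="wsesypkvciwseyp" (len 15), cursors c1@6 c2@15, authorship 111.11....22222

Answer: 6 15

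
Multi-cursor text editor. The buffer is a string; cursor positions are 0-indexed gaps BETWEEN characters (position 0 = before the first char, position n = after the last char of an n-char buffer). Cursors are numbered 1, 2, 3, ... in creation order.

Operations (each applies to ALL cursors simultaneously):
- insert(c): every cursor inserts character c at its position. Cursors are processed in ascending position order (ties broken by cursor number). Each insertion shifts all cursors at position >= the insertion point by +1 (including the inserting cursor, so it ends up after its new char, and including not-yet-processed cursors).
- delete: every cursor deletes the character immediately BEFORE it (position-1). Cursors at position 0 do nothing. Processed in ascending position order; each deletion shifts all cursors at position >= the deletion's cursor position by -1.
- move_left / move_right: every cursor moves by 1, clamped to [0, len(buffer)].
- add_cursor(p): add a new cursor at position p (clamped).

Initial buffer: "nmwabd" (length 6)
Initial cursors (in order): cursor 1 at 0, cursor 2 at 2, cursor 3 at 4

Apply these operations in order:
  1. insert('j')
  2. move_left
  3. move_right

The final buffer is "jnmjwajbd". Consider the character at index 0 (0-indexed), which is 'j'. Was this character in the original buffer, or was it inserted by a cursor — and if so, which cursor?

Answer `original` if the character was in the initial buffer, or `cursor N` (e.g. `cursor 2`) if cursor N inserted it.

After op 1 (insert('j')): buffer="jnmjwajbd" (len 9), cursors c1@1 c2@4 c3@7, authorship 1..2..3..
After op 2 (move_left): buffer="jnmjwajbd" (len 9), cursors c1@0 c2@3 c3@6, authorship 1..2..3..
After op 3 (move_right): buffer="jnmjwajbd" (len 9), cursors c1@1 c2@4 c3@7, authorship 1..2..3..
Authorship (.=original, N=cursor N): 1 . . 2 . . 3 . .
Index 0: author = 1

Answer: cursor 1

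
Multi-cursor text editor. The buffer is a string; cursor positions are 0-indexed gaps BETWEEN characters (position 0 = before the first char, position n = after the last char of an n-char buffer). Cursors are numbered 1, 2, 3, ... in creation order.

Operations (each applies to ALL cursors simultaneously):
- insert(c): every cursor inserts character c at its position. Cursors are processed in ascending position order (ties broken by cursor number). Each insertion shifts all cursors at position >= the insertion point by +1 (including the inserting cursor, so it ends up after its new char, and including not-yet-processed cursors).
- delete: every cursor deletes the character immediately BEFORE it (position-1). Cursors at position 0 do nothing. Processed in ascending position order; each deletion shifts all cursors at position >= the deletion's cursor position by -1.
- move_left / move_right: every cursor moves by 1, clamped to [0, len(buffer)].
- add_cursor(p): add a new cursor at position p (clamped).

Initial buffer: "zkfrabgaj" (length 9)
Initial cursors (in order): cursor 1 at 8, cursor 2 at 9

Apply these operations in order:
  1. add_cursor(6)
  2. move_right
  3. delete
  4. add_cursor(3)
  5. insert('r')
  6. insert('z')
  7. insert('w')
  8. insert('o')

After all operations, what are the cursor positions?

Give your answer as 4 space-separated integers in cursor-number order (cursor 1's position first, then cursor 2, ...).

Answer: 22 22 22 7

Derivation:
After op 1 (add_cursor(6)): buffer="zkfrabgaj" (len 9), cursors c3@6 c1@8 c2@9, authorship .........
After op 2 (move_right): buffer="zkfrabgaj" (len 9), cursors c3@7 c1@9 c2@9, authorship .........
After op 3 (delete): buffer="zkfrab" (len 6), cursors c1@6 c2@6 c3@6, authorship ......
After op 4 (add_cursor(3)): buffer="zkfrab" (len 6), cursors c4@3 c1@6 c2@6 c3@6, authorship ......
After op 5 (insert('r')): buffer="zkfrrabrrr" (len 10), cursors c4@4 c1@10 c2@10 c3@10, authorship ...4...123
After op 6 (insert('z')): buffer="zkfrzrabrrrzzz" (len 14), cursors c4@5 c1@14 c2@14 c3@14, authorship ...44...123123
After op 7 (insert('w')): buffer="zkfrzwrabrrrzzzwww" (len 18), cursors c4@6 c1@18 c2@18 c3@18, authorship ...444...123123123
After op 8 (insert('o')): buffer="zkfrzworabrrrzzzwwwooo" (len 22), cursors c4@7 c1@22 c2@22 c3@22, authorship ...4444...123123123123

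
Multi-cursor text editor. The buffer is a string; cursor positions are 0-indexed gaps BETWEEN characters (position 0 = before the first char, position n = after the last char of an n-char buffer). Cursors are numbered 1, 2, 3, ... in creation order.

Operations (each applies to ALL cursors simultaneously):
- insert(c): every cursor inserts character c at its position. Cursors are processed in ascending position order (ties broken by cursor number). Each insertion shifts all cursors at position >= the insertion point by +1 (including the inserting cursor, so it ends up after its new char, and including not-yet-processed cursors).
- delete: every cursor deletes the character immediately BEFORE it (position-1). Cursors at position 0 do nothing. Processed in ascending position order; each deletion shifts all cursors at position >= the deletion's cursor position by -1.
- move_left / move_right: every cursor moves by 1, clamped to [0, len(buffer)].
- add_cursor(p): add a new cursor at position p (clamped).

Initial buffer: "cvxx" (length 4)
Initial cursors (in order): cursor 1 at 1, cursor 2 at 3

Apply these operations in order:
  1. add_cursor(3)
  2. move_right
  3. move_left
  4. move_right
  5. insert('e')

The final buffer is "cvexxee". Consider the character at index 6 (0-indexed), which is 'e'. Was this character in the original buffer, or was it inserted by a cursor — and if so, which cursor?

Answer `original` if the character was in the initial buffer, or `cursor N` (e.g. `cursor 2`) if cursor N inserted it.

After op 1 (add_cursor(3)): buffer="cvxx" (len 4), cursors c1@1 c2@3 c3@3, authorship ....
After op 2 (move_right): buffer="cvxx" (len 4), cursors c1@2 c2@4 c3@4, authorship ....
After op 3 (move_left): buffer="cvxx" (len 4), cursors c1@1 c2@3 c3@3, authorship ....
After op 4 (move_right): buffer="cvxx" (len 4), cursors c1@2 c2@4 c3@4, authorship ....
After op 5 (insert('e')): buffer="cvexxee" (len 7), cursors c1@3 c2@7 c3@7, authorship ..1..23
Authorship (.=original, N=cursor N): . . 1 . . 2 3
Index 6: author = 3

Answer: cursor 3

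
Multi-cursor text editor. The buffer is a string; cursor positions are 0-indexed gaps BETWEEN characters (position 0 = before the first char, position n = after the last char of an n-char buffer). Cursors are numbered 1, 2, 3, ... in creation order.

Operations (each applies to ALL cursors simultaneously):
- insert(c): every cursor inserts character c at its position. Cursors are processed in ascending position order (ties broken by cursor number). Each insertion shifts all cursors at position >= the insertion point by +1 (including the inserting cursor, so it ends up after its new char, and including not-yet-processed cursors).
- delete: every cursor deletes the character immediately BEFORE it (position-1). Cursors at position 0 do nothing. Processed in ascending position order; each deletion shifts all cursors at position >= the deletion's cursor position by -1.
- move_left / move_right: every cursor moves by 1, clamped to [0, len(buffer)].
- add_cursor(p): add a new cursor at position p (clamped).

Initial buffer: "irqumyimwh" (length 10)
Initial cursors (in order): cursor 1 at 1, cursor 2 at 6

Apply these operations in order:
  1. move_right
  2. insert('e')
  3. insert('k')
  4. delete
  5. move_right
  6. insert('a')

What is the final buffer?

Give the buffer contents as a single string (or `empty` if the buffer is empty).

Answer: ireqaumyiemawh

Derivation:
After op 1 (move_right): buffer="irqumyimwh" (len 10), cursors c1@2 c2@7, authorship ..........
After op 2 (insert('e')): buffer="irequmyiemwh" (len 12), cursors c1@3 c2@9, authorship ..1.....2...
After op 3 (insert('k')): buffer="irekqumyiekmwh" (len 14), cursors c1@4 c2@11, authorship ..11.....22...
After op 4 (delete): buffer="irequmyiemwh" (len 12), cursors c1@3 c2@9, authorship ..1.....2...
After op 5 (move_right): buffer="irequmyiemwh" (len 12), cursors c1@4 c2@10, authorship ..1.....2...
After op 6 (insert('a')): buffer="ireqaumyiemawh" (len 14), cursors c1@5 c2@12, authorship ..1.1....2.2..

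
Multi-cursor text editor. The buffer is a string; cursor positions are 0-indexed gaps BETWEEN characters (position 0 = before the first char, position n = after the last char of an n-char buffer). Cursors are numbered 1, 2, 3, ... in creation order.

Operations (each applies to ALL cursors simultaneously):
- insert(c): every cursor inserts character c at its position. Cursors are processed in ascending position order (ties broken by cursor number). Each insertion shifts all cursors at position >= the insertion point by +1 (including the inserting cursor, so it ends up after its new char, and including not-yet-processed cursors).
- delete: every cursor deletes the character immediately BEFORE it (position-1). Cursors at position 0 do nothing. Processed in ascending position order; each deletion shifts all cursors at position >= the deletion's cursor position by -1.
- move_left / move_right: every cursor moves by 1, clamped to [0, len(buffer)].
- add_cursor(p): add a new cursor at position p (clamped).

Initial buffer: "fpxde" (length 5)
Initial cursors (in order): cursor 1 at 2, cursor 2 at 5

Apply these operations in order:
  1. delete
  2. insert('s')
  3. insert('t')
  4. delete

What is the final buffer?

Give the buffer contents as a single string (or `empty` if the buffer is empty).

After op 1 (delete): buffer="fxd" (len 3), cursors c1@1 c2@3, authorship ...
After op 2 (insert('s')): buffer="fsxds" (len 5), cursors c1@2 c2@5, authorship .1..2
After op 3 (insert('t')): buffer="fstxdst" (len 7), cursors c1@3 c2@7, authorship .11..22
After op 4 (delete): buffer="fsxds" (len 5), cursors c1@2 c2@5, authorship .1..2

Answer: fsxds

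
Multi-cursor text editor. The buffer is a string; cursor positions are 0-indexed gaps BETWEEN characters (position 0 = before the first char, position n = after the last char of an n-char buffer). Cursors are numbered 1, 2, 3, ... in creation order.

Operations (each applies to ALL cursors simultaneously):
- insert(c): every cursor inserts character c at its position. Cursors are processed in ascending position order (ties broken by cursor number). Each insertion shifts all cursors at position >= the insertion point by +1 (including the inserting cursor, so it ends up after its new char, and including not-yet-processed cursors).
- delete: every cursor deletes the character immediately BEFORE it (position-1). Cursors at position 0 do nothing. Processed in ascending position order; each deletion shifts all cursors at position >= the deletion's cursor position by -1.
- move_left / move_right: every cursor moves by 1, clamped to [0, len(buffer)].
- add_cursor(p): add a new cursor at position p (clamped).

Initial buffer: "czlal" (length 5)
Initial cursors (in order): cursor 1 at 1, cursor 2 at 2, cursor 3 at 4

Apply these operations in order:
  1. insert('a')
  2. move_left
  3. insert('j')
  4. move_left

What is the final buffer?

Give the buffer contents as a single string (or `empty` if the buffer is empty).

After op 1 (insert('a')): buffer="cazalaal" (len 8), cursors c1@2 c2@4 c3@7, authorship .1.2..3.
After op 2 (move_left): buffer="cazalaal" (len 8), cursors c1@1 c2@3 c3@6, authorship .1.2..3.
After op 3 (insert('j')): buffer="cjazjalajal" (len 11), cursors c1@2 c2@5 c3@9, authorship .11.22..33.
After op 4 (move_left): buffer="cjazjalajal" (len 11), cursors c1@1 c2@4 c3@8, authorship .11.22..33.

Answer: cjazjalajal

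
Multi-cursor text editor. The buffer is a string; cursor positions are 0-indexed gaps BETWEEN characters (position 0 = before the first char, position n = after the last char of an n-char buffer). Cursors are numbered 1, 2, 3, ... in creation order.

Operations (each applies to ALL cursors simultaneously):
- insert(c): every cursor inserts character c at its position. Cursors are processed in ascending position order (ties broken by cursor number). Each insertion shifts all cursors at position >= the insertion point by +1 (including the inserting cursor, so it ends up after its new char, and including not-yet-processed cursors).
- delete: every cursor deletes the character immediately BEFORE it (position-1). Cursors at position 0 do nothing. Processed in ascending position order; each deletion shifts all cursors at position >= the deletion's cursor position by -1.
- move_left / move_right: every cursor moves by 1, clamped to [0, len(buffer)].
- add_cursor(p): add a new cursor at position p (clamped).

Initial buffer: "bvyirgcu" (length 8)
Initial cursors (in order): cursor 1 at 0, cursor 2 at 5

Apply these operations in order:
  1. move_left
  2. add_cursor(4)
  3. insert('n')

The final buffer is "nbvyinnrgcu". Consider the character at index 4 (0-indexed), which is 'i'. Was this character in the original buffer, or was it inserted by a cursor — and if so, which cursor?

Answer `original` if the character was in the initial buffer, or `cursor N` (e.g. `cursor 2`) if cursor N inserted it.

Answer: original

Derivation:
After op 1 (move_left): buffer="bvyirgcu" (len 8), cursors c1@0 c2@4, authorship ........
After op 2 (add_cursor(4)): buffer="bvyirgcu" (len 8), cursors c1@0 c2@4 c3@4, authorship ........
After op 3 (insert('n')): buffer="nbvyinnrgcu" (len 11), cursors c1@1 c2@7 c3@7, authorship 1....23....
Authorship (.=original, N=cursor N): 1 . . . . 2 3 . . . .
Index 4: author = original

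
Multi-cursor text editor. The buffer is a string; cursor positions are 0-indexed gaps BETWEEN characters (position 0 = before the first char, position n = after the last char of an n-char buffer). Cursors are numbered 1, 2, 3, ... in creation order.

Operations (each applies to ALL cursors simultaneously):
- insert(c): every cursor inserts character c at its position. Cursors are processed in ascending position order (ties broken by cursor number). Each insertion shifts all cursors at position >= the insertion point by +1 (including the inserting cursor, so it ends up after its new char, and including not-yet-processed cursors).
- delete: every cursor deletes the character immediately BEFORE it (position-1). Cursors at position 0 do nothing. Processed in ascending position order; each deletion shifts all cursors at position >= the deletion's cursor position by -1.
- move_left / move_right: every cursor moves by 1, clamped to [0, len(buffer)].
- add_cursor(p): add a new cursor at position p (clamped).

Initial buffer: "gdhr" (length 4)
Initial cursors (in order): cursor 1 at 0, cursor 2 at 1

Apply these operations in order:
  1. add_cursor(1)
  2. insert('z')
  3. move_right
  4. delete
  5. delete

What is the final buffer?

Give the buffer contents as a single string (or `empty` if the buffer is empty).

Answer: hr

Derivation:
After op 1 (add_cursor(1)): buffer="gdhr" (len 4), cursors c1@0 c2@1 c3@1, authorship ....
After op 2 (insert('z')): buffer="zgzzdhr" (len 7), cursors c1@1 c2@4 c3@4, authorship 1.23...
After op 3 (move_right): buffer="zgzzdhr" (len 7), cursors c1@2 c2@5 c3@5, authorship 1.23...
After op 4 (delete): buffer="zzhr" (len 4), cursors c1@1 c2@2 c3@2, authorship 12..
After op 5 (delete): buffer="hr" (len 2), cursors c1@0 c2@0 c3@0, authorship ..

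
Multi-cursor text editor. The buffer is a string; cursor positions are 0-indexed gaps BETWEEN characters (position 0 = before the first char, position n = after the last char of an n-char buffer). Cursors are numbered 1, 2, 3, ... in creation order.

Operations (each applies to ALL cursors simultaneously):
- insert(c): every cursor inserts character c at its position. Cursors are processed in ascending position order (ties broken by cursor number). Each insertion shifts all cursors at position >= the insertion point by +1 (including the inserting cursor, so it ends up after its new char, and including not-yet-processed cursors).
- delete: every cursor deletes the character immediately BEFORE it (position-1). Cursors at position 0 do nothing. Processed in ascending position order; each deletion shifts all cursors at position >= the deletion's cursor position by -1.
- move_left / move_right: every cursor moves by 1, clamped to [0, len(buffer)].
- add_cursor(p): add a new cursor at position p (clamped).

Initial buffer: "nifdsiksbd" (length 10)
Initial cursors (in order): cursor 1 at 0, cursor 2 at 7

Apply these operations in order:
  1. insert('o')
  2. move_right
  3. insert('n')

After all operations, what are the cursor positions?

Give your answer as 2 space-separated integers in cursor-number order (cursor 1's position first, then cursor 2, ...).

Answer: 3 12

Derivation:
After op 1 (insert('o')): buffer="onifdsikosbd" (len 12), cursors c1@1 c2@9, authorship 1.......2...
After op 2 (move_right): buffer="onifdsikosbd" (len 12), cursors c1@2 c2@10, authorship 1.......2...
After op 3 (insert('n')): buffer="onnifdsikosnbd" (len 14), cursors c1@3 c2@12, authorship 1.1......2.2..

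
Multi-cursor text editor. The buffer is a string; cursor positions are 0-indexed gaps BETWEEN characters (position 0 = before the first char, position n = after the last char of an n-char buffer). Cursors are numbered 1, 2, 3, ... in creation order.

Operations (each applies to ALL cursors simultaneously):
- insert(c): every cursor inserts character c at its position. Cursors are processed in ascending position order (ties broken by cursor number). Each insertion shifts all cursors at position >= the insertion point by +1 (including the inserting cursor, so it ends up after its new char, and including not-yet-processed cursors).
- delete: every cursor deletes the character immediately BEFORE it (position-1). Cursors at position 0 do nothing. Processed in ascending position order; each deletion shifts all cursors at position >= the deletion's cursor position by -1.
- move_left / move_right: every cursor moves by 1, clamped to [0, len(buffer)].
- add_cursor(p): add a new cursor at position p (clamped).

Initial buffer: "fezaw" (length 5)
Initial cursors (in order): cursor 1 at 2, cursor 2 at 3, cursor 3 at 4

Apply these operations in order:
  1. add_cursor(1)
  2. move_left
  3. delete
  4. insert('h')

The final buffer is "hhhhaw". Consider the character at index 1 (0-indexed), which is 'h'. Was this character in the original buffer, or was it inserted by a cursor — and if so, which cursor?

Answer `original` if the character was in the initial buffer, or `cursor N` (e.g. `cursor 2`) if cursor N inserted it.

Answer: cursor 2

Derivation:
After op 1 (add_cursor(1)): buffer="fezaw" (len 5), cursors c4@1 c1@2 c2@3 c3@4, authorship .....
After op 2 (move_left): buffer="fezaw" (len 5), cursors c4@0 c1@1 c2@2 c3@3, authorship .....
After op 3 (delete): buffer="aw" (len 2), cursors c1@0 c2@0 c3@0 c4@0, authorship ..
After op 4 (insert('h')): buffer="hhhhaw" (len 6), cursors c1@4 c2@4 c3@4 c4@4, authorship 1234..
Authorship (.=original, N=cursor N): 1 2 3 4 . .
Index 1: author = 2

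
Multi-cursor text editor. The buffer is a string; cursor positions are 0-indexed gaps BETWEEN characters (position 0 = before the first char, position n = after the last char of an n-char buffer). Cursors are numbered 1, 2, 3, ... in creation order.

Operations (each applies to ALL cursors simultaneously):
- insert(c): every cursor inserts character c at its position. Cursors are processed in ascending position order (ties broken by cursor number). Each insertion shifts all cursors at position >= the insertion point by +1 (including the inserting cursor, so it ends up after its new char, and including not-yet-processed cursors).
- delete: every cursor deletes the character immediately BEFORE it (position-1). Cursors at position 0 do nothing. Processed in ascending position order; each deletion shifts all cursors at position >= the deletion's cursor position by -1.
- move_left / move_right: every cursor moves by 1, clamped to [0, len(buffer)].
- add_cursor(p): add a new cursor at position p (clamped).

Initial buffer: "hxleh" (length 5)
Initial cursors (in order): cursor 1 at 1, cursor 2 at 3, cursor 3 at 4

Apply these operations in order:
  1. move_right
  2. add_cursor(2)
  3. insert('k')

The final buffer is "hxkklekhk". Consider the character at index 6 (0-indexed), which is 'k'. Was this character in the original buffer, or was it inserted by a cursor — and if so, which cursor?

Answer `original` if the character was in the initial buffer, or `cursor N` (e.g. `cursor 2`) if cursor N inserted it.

Answer: cursor 2

Derivation:
After op 1 (move_right): buffer="hxleh" (len 5), cursors c1@2 c2@4 c3@5, authorship .....
After op 2 (add_cursor(2)): buffer="hxleh" (len 5), cursors c1@2 c4@2 c2@4 c3@5, authorship .....
After op 3 (insert('k')): buffer="hxkklekhk" (len 9), cursors c1@4 c4@4 c2@7 c3@9, authorship ..14..2.3
Authorship (.=original, N=cursor N): . . 1 4 . . 2 . 3
Index 6: author = 2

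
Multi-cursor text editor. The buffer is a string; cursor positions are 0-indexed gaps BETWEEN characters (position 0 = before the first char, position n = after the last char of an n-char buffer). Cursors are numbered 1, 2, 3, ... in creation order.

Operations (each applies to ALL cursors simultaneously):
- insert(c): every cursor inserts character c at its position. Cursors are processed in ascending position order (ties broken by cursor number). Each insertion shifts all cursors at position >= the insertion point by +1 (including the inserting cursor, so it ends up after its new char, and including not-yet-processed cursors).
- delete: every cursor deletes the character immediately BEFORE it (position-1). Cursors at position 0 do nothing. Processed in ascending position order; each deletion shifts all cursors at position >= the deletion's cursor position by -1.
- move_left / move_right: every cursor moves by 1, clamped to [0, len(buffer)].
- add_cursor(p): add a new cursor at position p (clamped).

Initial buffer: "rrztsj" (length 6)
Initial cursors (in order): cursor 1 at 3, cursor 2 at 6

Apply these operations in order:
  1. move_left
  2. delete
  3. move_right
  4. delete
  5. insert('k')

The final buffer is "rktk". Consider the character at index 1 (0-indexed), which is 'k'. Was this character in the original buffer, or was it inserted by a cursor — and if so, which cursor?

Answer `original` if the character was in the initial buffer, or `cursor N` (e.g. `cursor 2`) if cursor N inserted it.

Answer: cursor 1

Derivation:
After op 1 (move_left): buffer="rrztsj" (len 6), cursors c1@2 c2@5, authorship ......
After op 2 (delete): buffer="rztj" (len 4), cursors c1@1 c2@3, authorship ....
After op 3 (move_right): buffer="rztj" (len 4), cursors c1@2 c2@4, authorship ....
After op 4 (delete): buffer="rt" (len 2), cursors c1@1 c2@2, authorship ..
After op 5 (insert('k')): buffer="rktk" (len 4), cursors c1@2 c2@4, authorship .1.2
Authorship (.=original, N=cursor N): . 1 . 2
Index 1: author = 1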